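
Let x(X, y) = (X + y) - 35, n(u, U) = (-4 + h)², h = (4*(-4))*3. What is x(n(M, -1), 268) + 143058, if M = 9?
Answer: 145995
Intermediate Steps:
h = -48 (h = -16*3 = -48)
n(u, U) = 2704 (n(u, U) = (-4 - 48)² = (-52)² = 2704)
x(X, y) = -35 + X + y
x(n(M, -1), 268) + 143058 = (-35 + 2704 + 268) + 143058 = 2937 + 143058 = 145995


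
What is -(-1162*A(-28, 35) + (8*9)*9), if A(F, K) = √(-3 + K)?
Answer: -648 + 4648*√2 ≈ 5925.3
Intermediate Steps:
-(-1162*A(-28, 35) + (8*9)*9) = -(-1162*√(-3 + 35) + (8*9)*9) = -(-4648*√2 + 72*9) = -(-4648*√2 + 648) = -(648 - 4648*√2) = -648 + 4648*√2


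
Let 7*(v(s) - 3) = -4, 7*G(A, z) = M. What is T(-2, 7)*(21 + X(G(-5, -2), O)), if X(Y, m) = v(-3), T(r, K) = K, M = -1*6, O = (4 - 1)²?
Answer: 164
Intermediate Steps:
O = 9 (O = 3² = 9)
M = -6
G(A, z) = -6/7 (G(A, z) = (⅐)*(-6) = -6/7)
v(s) = 17/7 (v(s) = 3 + (⅐)*(-4) = 3 - 4/7 = 17/7)
X(Y, m) = 17/7
T(-2, 7)*(21 + X(G(-5, -2), O)) = 7*(21 + 17/7) = 7*(164/7) = 164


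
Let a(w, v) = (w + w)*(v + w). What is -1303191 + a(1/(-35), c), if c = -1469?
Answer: -1596306143/1225 ≈ -1.3031e+6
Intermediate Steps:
a(w, v) = 2*w*(v + w) (a(w, v) = (2*w)*(v + w) = 2*w*(v + w))
-1303191 + a(1/(-35), c) = -1303191 + 2*(-1469 + 1/(-35))/(-35) = -1303191 + 2*(-1/35)*(-1469 - 1/35) = -1303191 + 2*(-1/35)*(-51416/35) = -1303191 + 102832/1225 = -1596306143/1225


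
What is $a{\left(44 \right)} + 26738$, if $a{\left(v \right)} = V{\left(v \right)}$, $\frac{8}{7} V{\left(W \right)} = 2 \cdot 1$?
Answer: $\frac{106959}{4} \approx 26740.0$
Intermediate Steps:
$V{\left(W \right)} = \frac{7}{4}$ ($V{\left(W \right)} = \frac{7 \cdot 2 \cdot 1}{8} = \frac{7}{8} \cdot 2 = \frac{7}{4}$)
$a{\left(v \right)} = \frac{7}{4}$
$a{\left(44 \right)} + 26738 = \frac{7}{4} + 26738 = \frac{106959}{4}$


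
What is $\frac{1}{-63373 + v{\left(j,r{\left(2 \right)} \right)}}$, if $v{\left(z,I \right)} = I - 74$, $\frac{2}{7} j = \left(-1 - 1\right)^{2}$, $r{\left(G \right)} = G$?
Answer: $- \frac{1}{63445} \approx -1.5762 \cdot 10^{-5}$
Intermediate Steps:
$j = 14$ ($j = \frac{7 \left(-1 - 1\right)^{2}}{2} = \frac{7 \left(-2\right)^{2}}{2} = \frac{7}{2} \cdot 4 = 14$)
$v{\left(z,I \right)} = -74 + I$
$\frac{1}{-63373 + v{\left(j,r{\left(2 \right)} \right)}} = \frac{1}{-63373 + \left(-74 + 2\right)} = \frac{1}{-63373 - 72} = \frac{1}{-63445} = - \frac{1}{63445}$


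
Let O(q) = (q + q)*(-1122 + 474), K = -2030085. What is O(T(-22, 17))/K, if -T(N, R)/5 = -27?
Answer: 3888/45113 ≈ 0.086184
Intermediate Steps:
T(N, R) = 135 (T(N, R) = -5*(-27) = 135)
O(q) = -1296*q (O(q) = (2*q)*(-648) = -1296*q)
O(T(-22, 17))/K = -1296*135/(-2030085) = -174960*(-1/2030085) = 3888/45113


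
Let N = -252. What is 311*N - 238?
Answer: -78610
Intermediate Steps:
311*N - 238 = 311*(-252) - 238 = -78372 - 238 = -78610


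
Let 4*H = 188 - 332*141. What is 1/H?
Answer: -1/11656 ≈ -8.5793e-5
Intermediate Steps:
H = -11656 (H = (188 - 332*141)/4 = (188 - 46812)/4 = (1/4)*(-46624) = -11656)
1/H = 1/(-11656) = -1/11656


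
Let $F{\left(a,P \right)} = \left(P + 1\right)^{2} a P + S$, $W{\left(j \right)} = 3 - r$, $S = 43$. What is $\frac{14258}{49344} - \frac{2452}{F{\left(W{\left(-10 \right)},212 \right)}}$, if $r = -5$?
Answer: $\frac{548486590099}{1898408430624} \approx 0.28892$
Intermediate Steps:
$W{\left(j \right)} = 8$ ($W{\left(j \right)} = 3 - -5 = 3 + 5 = 8$)
$F{\left(a,P \right)} = 43 + P a \left(1 + P\right)^{2}$ ($F{\left(a,P \right)} = \left(P + 1\right)^{2} a P + 43 = \left(1 + P\right)^{2} a P + 43 = a \left(1 + P\right)^{2} P + 43 = P a \left(1 + P\right)^{2} + 43 = 43 + P a \left(1 + P\right)^{2}$)
$\frac{14258}{49344} - \frac{2452}{F{\left(W{\left(-10 \right)},212 \right)}} = \frac{14258}{49344} - \frac{2452}{43 + 212 \cdot 8 \left(1 + 212\right)^{2}} = 14258 \cdot \frac{1}{49344} - \frac{2452}{43 + 212 \cdot 8 \cdot 213^{2}} = \frac{7129}{24672} - \frac{2452}{43 + 212 \cdot 8 \cdot 45369} = \frac{7129}{24672} - \frac{2452}{43 + 76945824} = \frac{7129}{24672} - \frac{2452}{76945867} = \frac{548486590099}{1898408430624}$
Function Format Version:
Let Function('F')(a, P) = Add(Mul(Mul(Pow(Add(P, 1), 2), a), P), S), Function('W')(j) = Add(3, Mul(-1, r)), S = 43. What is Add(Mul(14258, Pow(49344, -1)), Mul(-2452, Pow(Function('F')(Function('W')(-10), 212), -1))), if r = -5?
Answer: Rational(548486590099, 1898408430624) ≈ 0.28892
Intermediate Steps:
Function('W')(j) = 8 (Function('W')(j) = Add(3, Mul(-1, -5)) = Add(3, 5) = 8)
Function('F')(a, P) = Add(43, Mul(P, a, Pow(Add(1, P), 2))) (Function('F')(a, P) = Add(Mul(Mul(Pow(Add(P, 1), 2), a), P), 43) = Add(Mul(Mul(Pow(Add(1, P), 2), a), P), 43) = Add(Mul(Mul(a, Pow(Add(1, P), 2)), P), 43) = Add(Mul(P, a, Pow(Add(1, P), 2)), 43) = Add(43, Mul(P, a, Pow(Add(1, P), 2))))
Add(Mul(14258, Pow(49344, -1)), Mul(-2452, Pow(Function('F')(Function('W')(-10), 212), -1))) = Add(Mul(14258, Pow(49344, -1)), Mul(-2452, Pow(Add(43, Mul(212, 8, Pow(Add(1, 212), 2))), -1))) = Add(Mul(14258, Rational(1, 49344)), Mul(-2452, Pow(Add(43, Mul(212, 8, Pow(213, 2))), -1))) = Add(Rational(7129, 24672), Mul(-2452, Pow(Add(43, Mul(212, 8, 45369)), -1))) = Add(Rational(7129, 24672), Mul(-2452, Pow(Add(43, 76945824), -1))) = Add(Rational(7129, 24672), Mul(-2452, Pow(76945867, -1))) = Add(Rational(7129, 24672), Mul(-2452, Rational(1, 76945867))) = Add(Rational(7129, 24672), Rational(-2452, 76945867)) = Rational(548486590099, 1898408430624)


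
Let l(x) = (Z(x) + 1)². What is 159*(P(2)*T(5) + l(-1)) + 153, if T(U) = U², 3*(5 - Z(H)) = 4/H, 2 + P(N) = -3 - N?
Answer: -57364/3 ≈ -19121.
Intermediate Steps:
P(N) = -5 - N (P(N) = -2 + (-3 - N) = -5 - N)
Z(H) = 5 - 4/(3*H)
l(x) = (6 - 4/(3*x))² (l(x) = ((5 - 4/(3*x)) + 1)² = (6 - 4/(3*x))²)
159*(P(2)*T(5) + l(-1)) + 153 = 159*((-5 - 1*2)*5² + (4/9)*(-2 + 9*(-1))²/(-1)²) + 153 = 159*((-5 - 2)*25 + (4/9)*1*(-2 - 9)²) + 153 = 159*(-7*25 + (4/9)*1*(-11)²) + 153 = 159*(-175 + (4/9)*1*121) + 153 = 159*(-175 + 484/9) + 153 = 159*(-1091/9) + 153 = -57823/3 + 153 = -57364/3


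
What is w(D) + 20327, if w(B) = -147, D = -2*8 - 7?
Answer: 20180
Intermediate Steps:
D = -23 (D = -16 - 7 = -23)
w(D) + 20327 = -147 + 20327 = 20180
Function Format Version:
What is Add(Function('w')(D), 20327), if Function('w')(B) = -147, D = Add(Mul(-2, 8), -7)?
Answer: 20180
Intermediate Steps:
D = -23 (D = Add(-16, -7) = -23)
Add(Function('w')(D), 20327) = Add(-147, 20327) = 20180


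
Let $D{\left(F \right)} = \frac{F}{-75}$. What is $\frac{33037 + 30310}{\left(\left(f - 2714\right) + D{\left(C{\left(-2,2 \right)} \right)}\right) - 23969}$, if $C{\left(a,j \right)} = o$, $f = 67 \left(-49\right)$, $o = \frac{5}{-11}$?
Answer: $- \frac{10452255}{4944389} \approx -2.114$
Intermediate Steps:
$o = - \frac{5}{11}$ ($o = 5 \left(- \frac{1}{11}\right) = - \frac{5}{11} \approx -0.45455$)
$f = -3283$
$C{\left(a,j \right)} = - \frac{5}{11}$
$D{\left(F \right)} = - \frac{F}{75}$ ($D{\left(F \right)} = F \left(- \frac{1}{75}\right) = - \frac{F}{75}$)
$\frac{33037 + 30310}{\left(\left(f - 2714\right) + D{\left(C{\left(-2,2 \right)} \right)}\right) - 23969} = \frac{33037 + 30310}{\left(\left(-3283 - 2714\right) - - \frac{1}{165}\right) - 23969} = \frac{63347}{\left(-5997 + \frac{1}{165}\right) - 23969} = \frac{63347}{- \frac{989504}{165} - 23969} = \frac{63347}{- \frac{4944389}{165}} = 63347 \left(- \frac{165}{4944389}\right) = - \frac{10452255}{4944389}$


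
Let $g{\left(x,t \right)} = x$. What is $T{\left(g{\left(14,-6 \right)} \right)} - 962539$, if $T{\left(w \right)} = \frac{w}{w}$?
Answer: $-962538$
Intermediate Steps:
$T{\left(w \right)} = 1$
$T{\left(g{\left(14,-6 \right)} \right)} - 962539 = 1 - 962539 = -962538$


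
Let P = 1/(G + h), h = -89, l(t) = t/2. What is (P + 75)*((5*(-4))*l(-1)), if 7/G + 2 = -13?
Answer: 503175/671 ≈ 749.89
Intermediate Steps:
G = -7/15 (G = 7/(-2 - 13) = 7/(-15) = 7*(-1/15) = -7/15 ≈ -0.46667)
l(t) = t/2 (l(t) = t*(½) = t/2)
P = -15/1342 (P = 1/(-7/15 - 89) = 1/(-1342/15) = -15/1342 ≈ -0.011177)
(P + 75)*((5*(-4))*l(-1)) = (-15/1342 + 75)*((5*(-4))*((½)*(-1))) = 100635*(-20*(-½))/1342 = (100635/1342)*10 = 503175/671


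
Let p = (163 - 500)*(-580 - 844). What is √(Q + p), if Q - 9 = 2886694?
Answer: √3366591 ≈ 1834.8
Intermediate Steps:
Q = 2886703 (Q = 9 + 2886694 = 2886703)
p = 479888 (p = -337*(-1424) = 479888)
√(Q + p) = √(2886703 + 479888) = √3366591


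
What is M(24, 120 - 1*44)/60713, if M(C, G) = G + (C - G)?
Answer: 24/60713 ≈ 0.00039530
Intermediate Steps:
M(C, G) = C
M(24, 120 - 1*44)/60713 = 24/60713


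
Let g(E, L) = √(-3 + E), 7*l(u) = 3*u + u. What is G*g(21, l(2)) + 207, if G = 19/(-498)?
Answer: 207 - 19*√2/166 ≈ 206.84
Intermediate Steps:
G = -19/498 (G = 19*(-1/498) = -19/498 ≈ -0.038153)
l(u) = 4*u/7 (l(u) = (3*u + u)/7 = (4*u)/7 = 4*u/7)
G*g(21, l(2)) + 207 = -19*√(-3 + 21)/498 + 207 = -19*√2/166 + 207 = 207 - 19*√2/166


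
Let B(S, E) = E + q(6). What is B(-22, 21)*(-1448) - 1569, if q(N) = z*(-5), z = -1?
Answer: -39217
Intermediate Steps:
q(N) = 5 (q(N) = -1*(-5) = 5)
B(S, E) = 5 + E (B(S, E) = E + 5 = 5 + E)
B(-22, 21)*(-1448) - 1569 = (5 + 21)*(-1448) - 1569 = 26*(-1448) - 1569 = -37648 - 1569 = -39217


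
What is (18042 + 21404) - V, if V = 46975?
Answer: -7529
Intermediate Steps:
(18042 + 21404) - V = (18042 + 21404) - 1*46975 = 39446 - 46975 = -7529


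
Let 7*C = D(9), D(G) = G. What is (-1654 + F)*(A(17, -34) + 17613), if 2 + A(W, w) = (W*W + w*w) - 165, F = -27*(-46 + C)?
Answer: -59072157/7 ≈ -8.4389e+6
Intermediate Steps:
C = 9/7 (C = (⅐)*9 = 9/7 ≈ 1.2857)
F = 8451/7 (F = -27*(-46 + 9/7) = -27*(-313/7) = 8451/7 ≈ 1207.3)
A(W, w) = -167 + W² + w² (A(W, w) = -2 + ((W*W + w*w) - 165) = -2 + ((W² + w²) - 165) = -2 + (-165 + W² + w²) = -167 + W² + w²)
(-1654 + F)*(A(17, -34) + 17613) = (-1654 + 8451/7)*((-167 + 17² + (-34)²) + 17613) = -3127*((-167 + 289 + 1156) + 17613)/7 = -3127*(1278 + 17613)/7 = -3127/7*18891 = -59072157/7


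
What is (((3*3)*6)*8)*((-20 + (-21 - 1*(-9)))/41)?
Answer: -13824/41 ≈ -337.17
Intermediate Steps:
(((3*3)*6)*8)*((-20 + (-21 - 1*(-9)))/41) = ((9*6)*8)*((-20 + (-21 + 9))*(1/41)) = (54*8)*((-20 - 12)*(1/41)) = 432*(-32*1/41) = 432*(-32/41) = -13824/41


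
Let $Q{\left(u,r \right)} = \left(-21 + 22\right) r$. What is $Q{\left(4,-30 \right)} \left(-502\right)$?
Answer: $15060$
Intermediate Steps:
$Q{\left(u,r \right)} = r$ ($Q{\left(u,r \right)} = 1 r = r$)
$Q{\left(4,-30 \right)} \left(-502\right) = \left(-30\right) \left(-502\right) = 15060$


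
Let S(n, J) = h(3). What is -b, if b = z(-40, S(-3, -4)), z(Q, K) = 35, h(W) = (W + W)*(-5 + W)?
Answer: -35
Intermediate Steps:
h(W) = 2*W*(-5 + W) (h(W) = (2*W)*(-5 + W) = 2*W*(-5 + W))
S(n, J) = -12 (S(n, J) = 2*3*(-5 + 3) = 2*3*(-2) = -12)
b = 35
-b = -1*35 = -35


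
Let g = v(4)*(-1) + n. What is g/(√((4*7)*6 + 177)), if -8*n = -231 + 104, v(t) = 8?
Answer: 21*√345/920 ≈ 0.42398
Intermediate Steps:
n = 127/8 (n = -(-231 + 104)/8 = -⅛*(-127) = 127/8 ≈ 15.875)
g = 63/8 (g = 8*(-1) + 127/8 = -8 + 127/8 = 63/8 ≈ 7.8750)
g/(√((4*7)*6 + 177)) = 63/(8*(√((4*7)*6 + 177))) = 63/(8*(√(28*6 + 177))) = 63/(8*(√(168 + 177))) = 63/(8*(√345)) = 63*(√345/345)/8 = 21*√345/920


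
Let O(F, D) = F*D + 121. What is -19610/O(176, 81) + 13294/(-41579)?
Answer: -1006492028/597781283 ≈ -1.6837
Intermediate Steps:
O(F, D) = 121 + D*F (O(F, D) = D*F + 121 = 121 + D*F)
-19610/O(176, 81) + 13294/(-41579) = -19610/(121 + 81*176) + 13294/(-41579) = -19610/(121 + 14256) + 13294*(-1/41579) = -19610/14377 - 13294/41579 = -1006492028/597781283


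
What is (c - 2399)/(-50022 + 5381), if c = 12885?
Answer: -10486/44641 ≈ -0.23490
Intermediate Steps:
(c - 2399)/(-50022 + 5381) = (12885 - 2399)/(-50022 + 5381) = 10486/(-44641) = 10486*(-1/44641) = -10486/44641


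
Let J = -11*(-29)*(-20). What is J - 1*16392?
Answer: -22772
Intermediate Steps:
J = -6380 (J = 319*(-20) = -6380)
J - 1*16392 = -6380 - 1*16392 = -6380 - 16392 = -22772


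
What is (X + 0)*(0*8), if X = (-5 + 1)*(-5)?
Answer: 0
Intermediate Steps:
X = 20 (X = -4*(-5) = 20)
(X + 0)*(0*8) = (20 + 0)*(0*8) = 20*0 = 0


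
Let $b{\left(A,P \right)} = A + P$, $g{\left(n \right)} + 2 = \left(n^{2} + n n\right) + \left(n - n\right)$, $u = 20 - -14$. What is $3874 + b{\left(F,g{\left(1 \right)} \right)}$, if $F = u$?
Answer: $3908$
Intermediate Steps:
$u = 34$ ($u = 20 + 14 = 34$)
$F = 34$
$g{\left(n \right)} = -2 + 2 n^{2}$ ($g{\left(n \right)} = -2 + \left(\left(n^{2} + n n\right) + \left(n - n\right)\right) = -2 + \left(\left(n^{2} + n^{2}\right) + 0\right) = -2 + \left(2 n^{2} + 0\right) = -2 + 2 n^{2}$)
$3874 + b{\left(F,g{\left(1 \right)} \right)} = 3874 + \left(34 - \left(2 - 2 \cdot 1^{2}\right)\right) = 3874 + \left(34 + \left(-2 + 2 \cdot 1\right)\right) = 3874 + \left(34 + \left(-2 + 2\right)\right) = 3874 + \left(34 + 0\right) = 3874 + 34 = 3908$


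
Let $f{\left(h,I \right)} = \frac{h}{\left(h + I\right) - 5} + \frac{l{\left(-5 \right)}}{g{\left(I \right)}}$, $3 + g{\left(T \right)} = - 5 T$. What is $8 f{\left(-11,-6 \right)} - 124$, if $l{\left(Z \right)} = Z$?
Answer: $- \frac{3280}{27} \approx -121.48$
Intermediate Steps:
$g{\left(T \right)} = -3 - 5 T$
$f{\left(h,I \right)} = - \frac{5}{-3 - 5 I} + \frac{h}{-5 + I + h}$ ($f{\left(h,I \right)} = \frac{h}{\left(h + I\right) - 5} - \frac{5}{-3 - 5 I} = \frac{h}{\left(I + h\right) - 5} - \frac{5}{-3 - 5 I} = \frac{h}{-5 + I + h} - \frac{5}{-3 - 5 I} = - \frac{5}{-3 - 5 I} + \frac{h}{-5 + I + h}$)
$8 f{\left(-11,-6 \right)} - 124 = 8 \frac{-25 + 5 \left(-6\right) + 5 \left(-11\right) - 11 \left(3 + 5 \left(-6\right)\right)}{\left(3 + 5 \left(-6\right)\right) \left(-5 - 6 - 11\right)} - 124 = 8 \frac{-25 - 30 - 55 - 11 \left(3 - 30\right)}{\left(3 - 30\right) \left(-22\right)} - 124 = 8 \frac{1}{-27} \left(- \frac{1}{22}\right) \left(-25 - 30 - 55 - -297\right) - 124 = 8 \left(\left(- \frac{1}{27}\right) \left(- \frac{1}{22}\right) \left(-25 - 30 - 55 + 297\right)\right) - 124 = 8 \left(\left(- \frac{1}{27}\right) \left(- \frac{1}{22}\right) 187\right) - 124 = 8 \cdot \frac{17}{54} - 124 = \frac{68}{27} - 124 = - \frac{3280}{27}$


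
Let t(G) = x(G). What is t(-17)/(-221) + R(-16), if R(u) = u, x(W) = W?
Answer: -207/13 ≈ -15.923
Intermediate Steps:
t(G) = G
t(-17)/(-221) + R(-16) = -17/(-221) - 16 = -17*(-1/221) - 16 = 1/13 - 16 = -207/13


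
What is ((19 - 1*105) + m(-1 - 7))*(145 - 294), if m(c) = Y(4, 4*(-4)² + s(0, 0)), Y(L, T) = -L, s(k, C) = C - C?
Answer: 13410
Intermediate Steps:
s(k, C) = 0
m(c) = -4 (m(c) = -1*4 = -4)
((19 - 1*105) + m(-1 - 7))*(145 - 294) = ((19 - 1*105) - 4)*(145 - 294) = ((19 - 105) - 4)*(-149) = (-86 - 4)*(-149) = -90*(-149) = 13410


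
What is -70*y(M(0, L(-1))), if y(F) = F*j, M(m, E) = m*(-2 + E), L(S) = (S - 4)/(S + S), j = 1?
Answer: 0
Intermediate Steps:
L(S) = (-4 + S)/(2*S) (L(S) = (-4 + S)/((2*S)) = (-4 + S)*(1/(2*S)) = (-4 + S)/(2*S))
y(F) = F (y(F) = F*1 = F)
-70*y(M(0, L(-1))) = -0*(-2 + (½)*(-4 - 1)/(-1)) = -0*(-2 + (½)*(-1)*(-5)) = -0*(-2 + 5/2) = -0/2 = -70*0 = 0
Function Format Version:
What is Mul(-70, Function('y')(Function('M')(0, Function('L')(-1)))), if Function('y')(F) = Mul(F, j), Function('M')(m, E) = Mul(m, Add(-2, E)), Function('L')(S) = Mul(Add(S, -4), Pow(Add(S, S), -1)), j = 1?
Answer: 0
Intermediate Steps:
Function('L')(S) = Mul(Rational(1, 2), Pow(S, -1), Add(-4, S)) (Function('L')(S) = Mul(Add(-4, S), Pow(Mul(2, S), -1)) = Mul(Add(-4, S), Mul(Rational(1, 2), Pow(S, -1))) = Mul(Rational(1, 2), Pow(S, -1), Add(-4, S)))
Function('y')(F) = F (Function('y')(F) = Mul(F, 1) = F)
Mul(-70, Function('y')(Function('M')(0, Function('L')(-1)))) = Mul(-70, Mul(0, Add(-2, Mul(Rational(1, 2), Pow(-1, -1), Add(-4, -1))))) = Mul(-70, Mul(0, Add(-2, Mul(Rational(1, 2), -1, -5)))) = Mul(-70, Mul(0, Add(-2, Rational(5, 2)))) = Mul(-70, Mul(0, Rational(1, 2))) = Mul(-70, 0) = 0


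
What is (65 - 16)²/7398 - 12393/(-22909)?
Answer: 146687923/169480782 ≈ 0.86551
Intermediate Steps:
(65 - 16)²/7398 - 12393/(-22909) = 49²*(1/7398) - 12393*(-1/22909) = 2401*(1/7398) + 12393/22909 = 2401/7398 + 12393/22909 = 146687923/169480782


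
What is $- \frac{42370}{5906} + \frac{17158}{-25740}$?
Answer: $- \frac{297984737}{38005110} \approx -7.8407$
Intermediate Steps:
$- \frac{42370}{5906} + \frac{17158}{-25740} = \left(-42370\right) \frac{1}{5906} + 17158 \left(- \frac{1}{25740}\right) = - \frac{21185}{2953} - \frac{8579}{12870} = - \frac{297984737}{38005110}$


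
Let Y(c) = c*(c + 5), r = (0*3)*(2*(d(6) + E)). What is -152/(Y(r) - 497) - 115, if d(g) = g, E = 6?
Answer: -57003/497 ≈ -114.69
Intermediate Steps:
r = 0 (r = (0*3)*(2*(6 + 6)) = 0*(2*12) = 0*24 = 0)
Y(c) = c*(5 + c)
-152/(Y(r) - 497) - 115 = -152/(0*(5 + 0) - 497) - 115 = -152/(0*5 - 497) - 115 = -152/(0 - 497) - 115 = -152/(-497) - 115 = -1/497*(-152) - 115 = 152/497 - 115 = -57003/497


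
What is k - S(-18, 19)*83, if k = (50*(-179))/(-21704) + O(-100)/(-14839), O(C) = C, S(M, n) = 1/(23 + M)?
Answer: -13028276099/805164140 ≈ -16.181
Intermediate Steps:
k = 67489725/161032828 (k = (50*(-179))/(-21704) - 100/(-14839) = -8950*(-1/21704) - 100*(-1/14839) = 4475/10852 + 100/14839 = 67489725/161032828 ≈ 0.41911)
k - S(-18, 19)*83 = 67489725/161032828 - 83/(23 - 18) = 67489725/161032828 - 83/5 = -13028276099/805164140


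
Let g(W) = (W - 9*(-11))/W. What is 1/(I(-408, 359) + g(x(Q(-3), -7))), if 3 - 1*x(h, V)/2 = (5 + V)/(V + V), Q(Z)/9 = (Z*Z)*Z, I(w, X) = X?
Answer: 40/15093 ≈ 0.0026502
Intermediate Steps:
Q(Z) = 9*Z**3 (Q(Z) = 9*((Z*Z)*Z) = 9*(Z**2*Z) = 9*Z**3)
x(h, V) = 6 - (5 + V)/V (x(h, V) = 6 - 2*(5 + V)/(V + V) = 6 - 2*(5 + V)/(2*V) = 6 - 2*(5 + V)*1/(2*V) = 6 - (5 + V)/V)
g(W) = (99 + W)/W (g(W) = (W + 99)/W = (99 + W)/W)
1/(I(-408, 359) + g(x(Q(-3), -7))) = 1/(359 + (99 + (5 - 5/(-7)))/(5 - 5/(-7))) = 1/(359 + (99 + (5 - 5*(-1/7)))/(5 - 5*(-1/7))) = 1/(359 + (99 + (5 + 5/7))/(5 + 5/7)) = 1/(359 + (99 + 40/7)/(40/7)) = 1/(359 + (7/40)*(733/7)) = 1/(359 + 733/40) = 1/(15093/40) = 40/15093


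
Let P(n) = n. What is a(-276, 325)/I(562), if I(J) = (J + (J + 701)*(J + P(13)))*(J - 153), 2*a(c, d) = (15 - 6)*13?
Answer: 117/594511766 ≈ 1.9680e-7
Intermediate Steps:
a(c, d) = 117/2 (a(c, d) = ((15 - 6)*13)/2 = (9*13)/2 = (½)*117 = 117/2)
I(J) = (-153 + J)*(J + (13 + J)*(701 + J)) (I(J) = (J + (J + 701)*(J + 13))*(J - 153) = (J + (701 + J)*(13 + J))*(-153 + J) = (J + (13 + J)*(701 + J))*(-153 + J) = (-153 + J)*(J + (13 + J)*(701 + J)))
a(-276, 325)/I(562) = 117/(2*(-1394289 + 562³ - 100282*562 + 562*562²)) = 117/(2*(-1394289 + 177504328 - 56358484 + 562*315844)) = 117/(2*(-1394289 + 177504328 - 56358484 + 177504328)) = (117/2)/297255883 = (117/2)*(1/297255883) = 117/594511766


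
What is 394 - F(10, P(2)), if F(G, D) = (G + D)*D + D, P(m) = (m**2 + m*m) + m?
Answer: 184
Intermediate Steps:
P(m) = m + 2*m**2 (P(m) = (m**2 + m**2) + m = 2*m**2 + m = m + 2*m**2)
F(G, D) = D + D*(D + G) (F(G, D) = (D + G)*D + D = D*(D + G) + D = D + D*(D + G))
394 - F(10, P(2)) = 394 - 2*(1 + 2*2)*(1 + 2*(1 + 2*2) + 10) = 394 - 2*(1 + 4)*(1 + 2*(1 + 4) + 10) = 394 - 2*5*(1 + 2*5 + 10) = 394 - 10*(1 + 10 + 10) = 394 - 10*21 = 394 - 1*210 = 394 - 210 = 184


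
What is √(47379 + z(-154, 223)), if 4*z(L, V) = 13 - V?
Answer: 3*√21034/2 ≈ 217.55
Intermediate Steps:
z(L, V) = 13/4 - V/4 (z(L, V) = (13 - V)/4 = 13/4 - V/4)
√(47379 + z(-154, 223)) = √(47379 + (13/4 - ¼*223)) = √(47379 + (13/4 - 223/4)) = √(47379 - 105/2) = √(94653/2) = 3*√21034/2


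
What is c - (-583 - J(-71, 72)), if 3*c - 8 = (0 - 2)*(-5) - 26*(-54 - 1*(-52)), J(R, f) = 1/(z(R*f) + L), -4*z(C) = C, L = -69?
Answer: 733058/1209 ≈ 606.33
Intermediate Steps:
z(C) = -C/4
J(R, f) = 1/(-69 - R*f/4) (J(R, f) = 1/(-R*f/4 - 69) = 1/(-69 - R*f/4))
c = 70/3 (c = 8/3 + ((0 - 2)*(-5) - 26*(-54 - 1*(-52)))/3 = 8/3 + (-2*(-5) - 26*(-54 + 52))/3 = 8/3 + (10 - 26*(-2))/3 = 8/3 + (10 + 52)/3 = 8/3 + (1/3)*62 = 8/3 + 62/3 = 70/3 ≈ 23.333)
c - (-583 - J(-71, 72)) = 70/3 - (-583 - (-4)/(276 - 71*72)) = 70/3 - (-583 - (-4)/(276 - 5112)) = 70/3 - (-583 - (-4)/(-4836)) = 70/3 - (-583 - (-4)*(-1)/4836) = 70/3 - (-583 - 1*1/1209) = 70/3 - (-583 - 1/1209) = 70/3 - 1*(-704848/1209) = 70/3 + 704848/1209 = 733058/1209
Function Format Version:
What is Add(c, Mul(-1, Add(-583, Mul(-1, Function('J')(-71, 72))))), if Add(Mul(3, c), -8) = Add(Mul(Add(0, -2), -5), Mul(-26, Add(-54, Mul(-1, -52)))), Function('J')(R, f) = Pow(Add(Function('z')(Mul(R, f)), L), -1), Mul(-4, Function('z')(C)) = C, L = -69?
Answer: Rational(733058, 1209) ≈ 606.33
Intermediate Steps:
Function('z')(C) = Mul(Rational(-1, 4), C)
Function('J')(R, f) = Pow(Add(-69, Mul(Rational(-1, 4), R, f)), -1) (Function('J')(R, f) = Pow(Add(Mul(Rational(-1, 4), Mul(R, f)), -69), -1) = Pow(Add(Mul(Rational(-1, 4), R, f), -69), -1) = Pow(Add(-69, Mul(Rational(-1, 4), R, f)), -1))
c = Rational(70, 3) (c = Add(Rational(8, 3), Mul(Rational(1, 3), Add(Mul(Add(0, -2), -5), Mul(-26, Add(-54, Mul(-1, -52)))))) = Add(Rational(8, 3), Mul(Rational(1, 3), Add(Mul(-2, -5), Mul(-26, Add(-54, 52))))) = Add(Rational(8, 3), Mul(Rational(1, 3), Add(10, Mul(-26, -2)))) = Add(Rational(8, 3), Mul(Rational(1, 3), Add(10, 52))) = Add(Rational(8, 3), Mul(Rational(1, 3), 62)) = Add(Rational(8, 3), Rational(62, 3)) = Rational(70, 3) ≈ 23.333)
Add(c, Mul(-1, Add(-583, Mul(-1, Function('J')(-71, 72))))) = Add(Rational(70, 3), Mul(-1, Add(-583, Mul(-1, Mul(-4, Pow(Add(276, Mul(-71, 72)), -1)))))) = Add(Rational(70, 3), Mul(-1, Add(-583, Mul(-1, Mul(-4, Pow(Add(276, -5112), -1)))))) = Add(Rational(70, 3), Mul(-1, Add(-583, Mul(-1, Mul(-4, Pow(-4836, -1)))))) = Add(Rational(70, 3), Mul(-1, Add(-583, Mul(-1, Mul(-4, Rational(-1, 4836)))))) = Add(Rational(70, 3), Mul(-1, Add(-583, Mul(-1, Rational(1, 1209))))) = Add(Rational(70, 3), Mul(-1, Add(-583, Rational(-1, 1209)))) = Add(Rational(70, 3), Mul(-1, Rational(-704848, 1209))) = Add(Rational(70, 3), Rational(704848, 1209)) = Rational(733058, 1209)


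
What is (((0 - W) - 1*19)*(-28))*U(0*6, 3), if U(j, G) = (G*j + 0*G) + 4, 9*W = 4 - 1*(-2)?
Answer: 6608/3 ≈ 2202.7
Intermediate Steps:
W = ⅔ (W = (4 - 1*(-2))/9 = (4 + 2)/9 = (⅑)*6 = ⅔ ≈ 0.66667)
U(j, G) = 4 + G*j (U(j, G) = (G*j + 0) + 4 = G*j + 4 = 4 + G*j)
(((0 - W) - 1*19)*(-28))*U(0*6, 3) = (((0 - 1*⅔) - 1*19)*(-28))*(4 + 3*(0*6)) = (((0 - ⅔) - 19)*(-28))*(4 + 3*0) = ((-⅔ - 19)*(-28))*(4 + 0) = -59/3*(-28)*4 = (1652/3)*4 = 6608/3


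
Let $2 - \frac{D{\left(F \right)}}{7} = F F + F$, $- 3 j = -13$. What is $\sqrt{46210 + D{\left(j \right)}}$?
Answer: $\frac{4 \sqrt{25910}}{3} \approx 214.62$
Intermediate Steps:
$j = \frac{13}{3}$ ($j = \left(- \frac{1}{3}\right) \left(-13\right) = \frac{13}{3} \approx 4.3333$)
$D{\left(F \right)} = 14 - 7 F - 7 F^{2}$ ($D{\left(F \right)} = 14 - 7 \left(F F + F\right) = 14 - 7 \left(F^{2} + F\right) = 14 - 7 \left(F + F^{2}\right) = 14 - \left(7 F + 7 F^{2}\right) = 14 - 7 F - 7 F^{2}$)
$\sqrt{46210 + D{\left(j \right)}} = \sqrt{46210 - \left(\frac{49}{3} + \frac{1183}{9}\right)} = \sqrt{46210 - \frac{1330}{9}} = \sqrt{\frac{414560}{9}} = \frac{4 \sqrt{25910}}{3}$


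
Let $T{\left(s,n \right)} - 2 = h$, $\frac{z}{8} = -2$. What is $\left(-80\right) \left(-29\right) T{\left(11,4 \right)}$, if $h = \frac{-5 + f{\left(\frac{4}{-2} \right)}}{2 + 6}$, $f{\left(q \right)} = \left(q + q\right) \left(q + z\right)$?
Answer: $24070$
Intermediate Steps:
$z = -16$ ($z = 8 \left(-2\right) = -16$)
$f{\left(q \right)} = 2 q \left(-16 + q\right)$ ($f{\left(q \right)} = \left(q + q\right) \left(q - 16\right) = 2 q \left(-16 + q\right)$)
$h = \frac{67}{8}$ ($h = \frac{-5 + 2 \frac{4}{-2} \left(-16 + \frac{4}{-2}\right)}{2 + 6} = \frac{-5 + 2 \cdot 4 \left(- \frac{1}{2}\right) \left(-16 + 4 \left(- \frac{1}{2}\right)\right)}{8} = \left(-5 + 2 \left(-2\right) \left(-16 - 2\right)\right) \frac{1}{8} = \left(-5 + 2 \left(-2\right) \left(-18\right)\right) \frac{1}{8} = \left(-5 + 72\right) \frac{1}{8} = 67 \cdot \frac{1}{8} = \frac{67}{8} \approx 8.375$)
$T{\left(s,n \right)} = \frac{83}{8}$ ($T{\left(s,n \right)} = 2 + \frac{67}{8} = \frac{83}{8}$)
$\left(-80\right) \left(-29\right) T{\left(11,4 \right)} = \left(-80\right) \left(-29\right) \frac{83}{8} = 2320 \cdot \frac{83}{8} = 24070$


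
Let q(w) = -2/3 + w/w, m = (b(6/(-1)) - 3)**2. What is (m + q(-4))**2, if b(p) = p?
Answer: 59536/9 ≈ 6615.1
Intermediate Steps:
m = 81 (m = (6/(-1) - 3)**2 = (6*(-1) - 3)**2 = (-6 - 3)**2 = (-9)**2 = 81)
q(w) = 1/3 (q(w) = -2*1/3 + 1 = -2/3 + 1 = 1/3)
(m + q(-4))**2 = (81 + 1/3)**2 = (244/3)**2 = 59536/9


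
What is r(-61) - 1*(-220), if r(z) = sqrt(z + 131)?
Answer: 220 + sqrt(70) ≈ 228.37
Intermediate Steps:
r(z) = sqrt(131 + z)
r(-61) - 1*(-220) = sqrt(131 - 61) - 1*(-220) = sqrt(70) + 220 = 220 + sqrt(70)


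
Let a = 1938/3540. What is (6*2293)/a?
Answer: 8117220/323 ≈ 25131.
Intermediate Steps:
a = 323/590 (a = 1938*(1/3540) = 323/590 ≈ 0.54746)
(6*2293)/a = (6*2293)/(323/590) = 13758*(590/323) = 8117220/323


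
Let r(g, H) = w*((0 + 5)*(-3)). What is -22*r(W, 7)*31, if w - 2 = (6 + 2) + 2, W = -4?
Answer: 122760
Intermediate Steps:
w = 12 (w = 2 + ((6 + 2) + 2) = 2 + (8 + 2) = 2 + 10 = 12)
r(g, H) = -180 (r(g, H) = 12*((0 + 5)*(-3)) = 12*(5*(-3)) = 12*(-15) = -180)
-22*r(W, 7)*31 = -22*(-180)*31 = 3960*31 = 122760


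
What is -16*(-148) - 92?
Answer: 2276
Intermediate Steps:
-16*(-148) - 92 = 2368 - 92 = 2276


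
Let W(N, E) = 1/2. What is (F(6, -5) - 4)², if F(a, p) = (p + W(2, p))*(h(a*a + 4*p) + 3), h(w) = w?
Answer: 32041/4 ≈ 8010.3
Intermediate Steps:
W(N, E) = ½
F(a, p) = (½ + p)*(3 + a² + 4*p) (F(a, p) = (p + ½)*((a*a + 4*p) + 3) = (½ + p)*((a² + 4*p) + 3) = (½ + p)*(3 + a² + 4*p))
(F(6, -5) - 4)² = ((3/2 + (½)*6² + 5*(-5) - 5*(6² + 4*(-5))) - 4)² = ((3/2 + (½)*36 - 25 - 5*(36 - 20)) - 4)² = ((3/2 + 18 - 25 - 5*16) - 4)² = ((3/2 + 18 - 25 - 80) - 4)² = (-171/2 - 4)² = (-179/2)² = 32041/4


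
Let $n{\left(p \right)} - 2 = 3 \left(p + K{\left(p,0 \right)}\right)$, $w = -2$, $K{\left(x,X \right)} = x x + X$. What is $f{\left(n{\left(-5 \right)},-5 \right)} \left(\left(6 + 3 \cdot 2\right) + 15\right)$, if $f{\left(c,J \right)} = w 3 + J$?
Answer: $-297$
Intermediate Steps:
$K{\left(x,X \right)} = X + x^{2}$ ($K{\left(x,X \right)} = x^{2} + X = X + x^{2}$)
$n{\left(p \right)} = 2 + 3 p + 3 p^{2}$ ($n{\left(p \right)} = 2 + 3 \left(p + \left(0 + p^{2}\right)\right) = 2 + 3 \left(p + p^{2}\right) = 2 + \left(3 p + 3 p^{2}\right) = 2 + 3 p + 3 p^{2}$)
$f{\left(c,J \right)} = -6 + J$ ($f{\left(c,J \right)} = \left(-2\right) 3 + J = -6 + J$)
$f{\left(n{\left(-5 \right)},-5 \right)} \left(\left(6 + 3 \cdot 2\right) + 15\right) = \left(-6 - 5\right) \left(\left(6 + 3 \cdot 2\right) + 15\right) = - 11 \left(\left(6 + 6\right) + 15\right) = - 11 \left(12 + 15\right) = \left(-11\right) 27 = -297$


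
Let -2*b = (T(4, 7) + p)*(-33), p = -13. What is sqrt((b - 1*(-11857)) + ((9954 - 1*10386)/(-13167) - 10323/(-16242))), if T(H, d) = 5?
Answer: sqrt(735635641747724410)/7920682 ≈ 108.29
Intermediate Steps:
b = -132 (b = -(5 - 13)*(-33)/2 = -(-4)*(-33) = -1/2*264 = -132)
sqrt((b - 1*(-11857)) + ((9954 - 1*10386)/(-13167) - 10323/(-16242))) = sqrt((-132 - 1*(-11857)) + ((9954 - 1*10386)/(-13167) - 10323/(-16242))) = sqrt((-132 + 11857) + ((9954 - 10386)*(-1/13167) - 10323*(-1/16242))) = sqrt(11725 + (-432*(-1/13167) + 3441/5414)) = sqrt(11725 + (48/1463 + 3441/5414)) = sqrt(11725 + 5294055/7920682) = sqrt(92875290505/7920682) = sqrt(735635641747724410)/7920682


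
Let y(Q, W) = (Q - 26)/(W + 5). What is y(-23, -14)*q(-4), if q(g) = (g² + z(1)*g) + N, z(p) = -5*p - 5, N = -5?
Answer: 833/3 ≈ 277.67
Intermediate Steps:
z(p) = -5 - 5*p
q(g) = -5 + g² - 10*g (q(g) = (g² + (-5 - 5*1)*g) - 5 = (g² + (-5 - 5)*g) - 5 = (g² - 10*g) - 5 = -5 + g² - 10*g)
y(Q, W) = (-26 + Q)/(5 + W)
y(-23, -14)*q(-4) = ((-26 - 23)/(5 - 14))*(-5 + (-4)² - 10*(-4)) = (-49/(-9))*(-5 + 16 + 40) = -⅑*(-49)*51 = (49/9)*51 = 833/3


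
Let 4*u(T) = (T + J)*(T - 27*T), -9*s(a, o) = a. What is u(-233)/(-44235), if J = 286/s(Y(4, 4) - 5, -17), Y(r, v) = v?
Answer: -7090889/88470 ≈ -80.150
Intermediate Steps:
s(a, o) = -a/9
J = 2574 (J = 286/((-(4 - 5)/9)) = 286/((-1/9*(-1))) = 286/(1/9) = 286*9 = 2574)
u(T) = -13*T*(2574 + T)/2 (u(T) = ((T + 2574)*(T - 27*T))/4 = ((2574 + T)*(-26*T))/4 = (-26*T*(2574 + T))/4 = -13*T*(2574 + T)/2)
u(-233)/(-44235) = -13/2*(-233)*(2574 - 233)/(-44235) = -13/2*(-233)*2341*(-1/44235) = (7090889/2)*(-1/44235) = -7090889/88470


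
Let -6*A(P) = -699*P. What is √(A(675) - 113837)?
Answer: I*√140798/2 ≈ 187.62*I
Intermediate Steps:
A(P) = 233*P/2 (A(P) = -(-233)*P/2 = 233*P/2)
√(A(675) - 113837) = √((233/2)*675 - 113837) = √(157275/2 - 113837) = √(-70399/2) = I*√140798/2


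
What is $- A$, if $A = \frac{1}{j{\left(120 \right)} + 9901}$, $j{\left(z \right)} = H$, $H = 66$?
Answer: $- \frac{1}{9967} \approx -0.00010033$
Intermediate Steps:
$j{\left(z \right)} = 66$
$A = \frac{1}{9967}$ ($A = \frac{1}{66 + 9901} = \frac{1}{9967} \approx 0.00010033$)
$- A = \left(-1\right) \frac{1}{9967} = - \frac{1}{9967}$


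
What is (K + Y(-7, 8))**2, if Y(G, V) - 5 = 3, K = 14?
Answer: 484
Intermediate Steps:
Y(G, V) = 8 (Y(G, V) = 5 + 3 = 8)
(K + Y(-7, 8))**2 = (14 + 8)**2 = 22**2 = 484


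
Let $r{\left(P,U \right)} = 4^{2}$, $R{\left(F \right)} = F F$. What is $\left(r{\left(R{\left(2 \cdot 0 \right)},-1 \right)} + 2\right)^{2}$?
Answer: $324$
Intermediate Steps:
$R{\left(F \right)} = F^{2}$
$r{\left(P,U \right)} = 16$
$\left(r{\left(R{\left(2 \cdot 0 \right)},-1 \right)} + 2\right)^{2} = \left(16 + 2\right)^{2} = 18^{2} = 324$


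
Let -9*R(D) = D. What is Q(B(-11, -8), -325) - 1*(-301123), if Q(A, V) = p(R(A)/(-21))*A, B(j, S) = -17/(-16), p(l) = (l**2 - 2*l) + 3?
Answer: 44058739171985/146313216 ≈ 3.0113e+5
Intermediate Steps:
R(D) = -D/9
p(l) = 3 + l**2 - 2*l
B(j, S) = 17/16 (B(j, S) = -17*(-1/16) = 17/16)
Q(A, V) = A*(3 - 2*A/189 + A**2/35721) (Q(A, V) = (3 + (-A/9/(-21))**2 - 2*(-A/9)/(-21))*A = (3 + (-A/9*(-1/21))**2 - 2*(-A/9)*(-1)/21)*A = (3 + (A/189)**2 - 2*A/189)*A = (3 + A**2/35721 - 2*A/189)*A = (3 - 2*A/189 + A**2/35721)*A = A*(3 - 2*A/189 + A**2/35721))
Q(B(-11, -8), -325) - 1*(-301123) = (1/35721)*(17/16)*(107163 + (17/16)**2 - 378*17/16) - 1*(-301123) = (1/35721)*(17/16)*(107163 + 289/256 - 3213/8) + 301123 = (1/35721)*(17/16)*(27331201/256) + 301123 = 464630417/146313216 + 301123 = 44058739171985/146313216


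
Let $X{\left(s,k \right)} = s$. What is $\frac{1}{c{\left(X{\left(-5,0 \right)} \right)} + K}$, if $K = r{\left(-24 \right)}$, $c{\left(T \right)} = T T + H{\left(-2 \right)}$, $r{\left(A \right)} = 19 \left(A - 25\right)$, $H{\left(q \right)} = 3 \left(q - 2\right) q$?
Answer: $- \frac{1}{882} \approx -0.0011338$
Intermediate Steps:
$H{\left(q \right)} = q \left(-6 + 3 q\right)$ ($H{\left(q \right)} = 3 \left(-2 + q\right) q = \left(-6 + 3 q\right) q = q \left(-6 + 3 q\right)$)
$r{\left(A \right)} = -475 + 19 A$ ($r{\left(A \right)} = 19 \left(-25 + A\right) = -475 + 19 A$)
$c{\left(T \right)} = 24 + T^{2}$ ($c{\left(T \right)} = T T + 3 \left(-2\right) \left(-2 - 2\right) = T^{2} + 3 \left(-2\right) \left(-4\right) = T^{2} + 24 = 24 + T^{2}$)
$K = -931$ ($K = -475 + 19 \left(-24\right) = -475 - 456 = -931$)
$\frac{1}{c{\left(X{\left(-5,0 \right)} \right)} + K} = \frac{1}{\left(24 + \left(-5\right)^{2}\right) - 931} = \frac{1}{\left(24 + 25\right) - 931} = \frac{1}{49 - 931} = \frac{1}{-882} = - \frac{1}{882}$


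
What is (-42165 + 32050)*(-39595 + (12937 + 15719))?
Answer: 110647985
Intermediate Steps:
(-42165 + 32050)*(-39595 + (12937 + 15719)) = -10115*(-39595 + 28656) = -10115*(-10939) = 110647985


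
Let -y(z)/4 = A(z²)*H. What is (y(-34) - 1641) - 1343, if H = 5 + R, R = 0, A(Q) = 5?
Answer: -3084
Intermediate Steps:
H = 5 (H = 5 + 0 = 5)
y(z) = -100 (y(z) = -20*5 = -4*25 = -100)
(y(-34) - 1641) - 1343 = (-100 - 1641) - 1343 = -1741 - 1343 = -3084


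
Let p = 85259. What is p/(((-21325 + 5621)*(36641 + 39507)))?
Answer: -85259/1195828192 ≈ -7.1297e-5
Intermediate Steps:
p/(((-21325 + 5621)*(36641 + 39507))) = 85259/(((-21325 + 5621)*(36641 + 39507))) = 85259/((-15704*76148)) = 85259/(-1195828192) = 85259*(-1/1195828192) = -85259/1195828192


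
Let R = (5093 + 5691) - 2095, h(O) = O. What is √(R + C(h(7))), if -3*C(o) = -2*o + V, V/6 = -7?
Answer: √78369/3 ≈ 93.315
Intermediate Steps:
V = -42 (V = 6*(-7) = -42)
R = 8689 (R = 10784 - 2095 = 8689)
C(o) = 14 + 2*o/3 (C(o) = -(-2*o - 42)/3 = -(-42 - 2*o)/3 = 14 + 2*o/3)
√(R + C(h(7))) = √(8689 + (14 + (⅔)*7)) = √(8689 + (14 + 14/3)) = √(8689 + 56/3) = √(26123/3) = √78369/3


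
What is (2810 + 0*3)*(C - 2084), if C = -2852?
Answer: -13870160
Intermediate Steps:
(2810 + 0*3)*(C - 2084) = (2810 + 0*3)*(-2852 - 2084) = (2810 + 0)*(-4936) = 2810*(-4936) = -13870160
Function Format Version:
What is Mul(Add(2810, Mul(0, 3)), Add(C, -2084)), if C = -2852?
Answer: -13870160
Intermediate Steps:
Mul(Add(2810, Mul(0, 3)), Add(C, -2084)) = Mul(Add(2810, Mul(0, 3)), Add(-2852, -2084)) = Mul(Add(2810, 0), -4936) = Mul(2810, -4936) = -13870160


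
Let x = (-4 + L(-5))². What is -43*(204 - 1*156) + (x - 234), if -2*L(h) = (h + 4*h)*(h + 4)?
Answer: -8103/4 ≈ -2025.8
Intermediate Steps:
L(h) = -5*h*(4 + h)/2 (L(h) = -(h + 4*h)*(h + 4)/2 = -5*h*(4 + h)/2)
x = 1089/4 (x = (-4 - 5/2*(-5)*(4 - 5))² = (-4 - 5/2*(-5)*(-1))² = (-4 - 25/2)² = (-33/2)² = 1089/4 ≈ 272.25)
-43*(204 - 1*156) + (x - 234) = -43*(204 - 1*156) + (1089/4 - 234) = -43*(204 - 156) + 153/4 = -43*48 + 153/4 = -2064 + 153/4 = -8103/4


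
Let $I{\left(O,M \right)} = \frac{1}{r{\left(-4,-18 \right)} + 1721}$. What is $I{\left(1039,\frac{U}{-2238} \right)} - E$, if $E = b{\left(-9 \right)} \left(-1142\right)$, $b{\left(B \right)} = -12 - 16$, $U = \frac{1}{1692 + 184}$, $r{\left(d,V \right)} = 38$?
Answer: $- \frac{56245783}{1759} \approx -31976.0$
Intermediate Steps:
$U = \frac{1}{1876} \approx 0.00053305$
$b{\left(B \right)} = -28$
$I{\left(O,M \right)} = \frac{1}{1759}$ ($I{\left(O,M \right)} = \frac{1}{38 + 1721} = \frac{1}{1759}$)
$E = 31976$ ($E = \left(-28\right) \left(-1142\right) = 31976$)
$I{\left(1039,\frac{U}{-2238} \right)} - E = \frac{1}{1759} - 31976 = - \frac{56245783}{1759}$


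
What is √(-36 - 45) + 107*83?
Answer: 8881 + 9*I ≈ 8881.0 + 9.0*I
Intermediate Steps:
√(-36 - 45) + 107*83 = √(-81) + 8881 = 9*I + 8881 = 8881 + 9*I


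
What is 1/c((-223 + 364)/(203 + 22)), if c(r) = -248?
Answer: -1/248 ≈ -0.0040323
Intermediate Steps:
1/c((-223 + 364)/(203 + 22)) = 1/(-248) = -1/248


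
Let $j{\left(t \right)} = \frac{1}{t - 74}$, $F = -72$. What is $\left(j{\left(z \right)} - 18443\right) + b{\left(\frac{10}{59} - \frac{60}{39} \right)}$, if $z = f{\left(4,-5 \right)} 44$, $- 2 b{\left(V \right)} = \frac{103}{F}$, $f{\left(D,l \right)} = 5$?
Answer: $- \frac{193865225}{10512} \approx -18442.0$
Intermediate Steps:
$b{\left(V \right)} = \frac{103}{144}$ ($b{\left(V \right)} = - \frac{103 \frac{1}{-72}}{2} = - \frac{103 \left(- \frac{1}{72}\right)}{2} = \left(- \frac{1}{2}\right) \left(- \frac{103}{72}\right) = \frac{103}{144}$)
$z = 220$ ($z = 5 \cdot 44 = 220$)
$j{\left(t \right)} = \frac{1}{-74 + t}$
$\left(j{\left(z \right)} - 18443\right) + b{\left(\frac{10}{59} - \frac{60}{39} \right)} = \left(\frac{1}{-74 + 220} - 18443\right) + \frac{103}{144} = \left(\frac{1}{146} - 18443\right) + \frac{103}{144} = - \frac{2692677}{146} + \frac{103}{144} = - \frac{193865225}{10512}$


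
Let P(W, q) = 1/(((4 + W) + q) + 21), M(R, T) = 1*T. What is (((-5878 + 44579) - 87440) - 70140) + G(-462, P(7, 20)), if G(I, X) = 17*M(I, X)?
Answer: -6181691/52 ≈ -1.1888e+5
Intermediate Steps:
M(R, T) = T
P(W, q) = 1/(25 + W + q) (P(W, q) = 1/((4 + W + q) + 21) = 1/(25 + W + q))
G(I, X) = 17*X
(((-5878 + 44579) - 87440) - 70140) + G(-462, P(7, 20)) = (((-5878 + 44579) - 87440) - 70140) + 17/(25 + 7 + 20) = ((38701 - 87440) - 70140) + 17/52 = (-48739 - 70140) + 17*(1/52) = -118879 + 17/52 = -6181691/52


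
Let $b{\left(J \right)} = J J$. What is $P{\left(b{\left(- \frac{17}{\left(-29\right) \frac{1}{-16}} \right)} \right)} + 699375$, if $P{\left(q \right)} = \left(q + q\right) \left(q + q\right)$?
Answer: $\frac{516549178399}{707281} \approx 7.3033 \cdot 10^{5}$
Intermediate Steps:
$b{\left(J \right)} = J^{2}$
$P{\left(q \right)} = 4 q^{2}$ ($P{\left(q \right)} = 2 q 2 q = 4 q^{2}$)
$P{\left(b{\left(- \frac{17}{\left(-29\right) \frac{1}{-16}} \right)} \right)} + 699375 = 4 \left(\left(- \frac{17}{\left(-29\right) \frac{1}{-16}}\right)^{2}\right)^{2} + 699375 = 4 \left(\left(- \frac{17}{\left(-29\right) \left(- \frac{1}{16}\right)}\right)^{2}\right)^{2} + 699375 = 4 \left(\left(- \frac{17}{\frac{29}{16}}\right)^{2}\right)^{2} + 699375 = 4 \left(\left(\left(-17\right) \frac{16}{29}\right)^{2}\right)^{2} + 699375 = 4 \left(\left(- \frac{272}{29}\right)^{2}\right)^{2} + 699375 = 4 \left(\frac{73984}{841}\right)^{2} + 699375 = 4 \cdot \frac{5473632256}{707281} + 699375 = \frac{21894529024}{707281} + 699375 = \frac{516549178399}{707281}$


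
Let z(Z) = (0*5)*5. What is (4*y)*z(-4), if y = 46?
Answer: 0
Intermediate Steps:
z(Z) = 0 (z(Z) = 0*5 = 0)
(4*y)*z(-4) = (4*46)*0 = 184*0 = 0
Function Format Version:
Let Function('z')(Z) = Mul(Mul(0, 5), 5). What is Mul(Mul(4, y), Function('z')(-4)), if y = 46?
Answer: 0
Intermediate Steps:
Function('z')(Z) = 0 (Function('z')(Z) = Mul(0, 5) = 0)
Mul(Mul(4, y), Function('z')(-4)) = Mul(Mul(4, 46), 0) = Mul(184, 0) = 0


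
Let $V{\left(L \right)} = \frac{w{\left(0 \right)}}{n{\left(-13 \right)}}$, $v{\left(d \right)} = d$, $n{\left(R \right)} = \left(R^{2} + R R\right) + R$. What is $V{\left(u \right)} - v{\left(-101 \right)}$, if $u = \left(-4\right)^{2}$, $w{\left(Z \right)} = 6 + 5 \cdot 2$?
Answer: $\frac{32841}{325} \approx 101.05$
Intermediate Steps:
$w{\left(Z \right)} = 16$ ($w{\left(Z \right)} = 6 + 10 = 16$)
$u = 16$
$n{\left(R \right)} = R + 2 R^{2}$ ($n{\left(R \right)} = \left(R^{2} + R^{2}\right) + R = 2 R^{2} + R = R + 2 R^{2}$)
$V{\left(L \right)} = \frac{16}{325}$ ($V{\left(L \right)} = \frac{16}{\left(-13\right) \left(1 + 2 \left(-13\right)\right)} = \frac{16}{\left(-13\right) \left(1 - 26\right)} = \frac{16}{\left(-13\right) \left(-25\right)} = \frac{16}{325}$)
$V{\left(u \right)} - v{\left(-101 \right)} = \frac{16}{325} - -101 = \frac{16}{325} + 101 = \frac{32841}{325}$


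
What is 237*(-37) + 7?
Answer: -8762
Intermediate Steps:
237*(-37) + 7 = -8769 + 7 = -8762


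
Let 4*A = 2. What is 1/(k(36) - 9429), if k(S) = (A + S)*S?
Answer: -1/8115 ≈ -0.00012323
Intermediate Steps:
A = ½ (A = (¼)*2 = ½ ≈ 0.50000)
k(S) = S*(½ + S) (k(S) = (½ + S)*S = S*(½ + S))
1/(k(36) - 9429) = 1/(36*(½ + 36) - 9429) = 1/(36*(73/2) - 9429) = 1/(1314 - 9429) = 1/(-8115) = -1/8115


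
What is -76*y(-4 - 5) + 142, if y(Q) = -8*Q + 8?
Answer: -5938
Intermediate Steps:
y(Q) = 8 - 8*Q
-76*y(-4 - 5) + 142 = -76*(8 - 8*(-4 - 5)) + 142 = -76*(8 - 8*(-9)) + 142 = -76*(8 + 72) + 142 = -76*80 + 142 = -6080 + 142 = -5938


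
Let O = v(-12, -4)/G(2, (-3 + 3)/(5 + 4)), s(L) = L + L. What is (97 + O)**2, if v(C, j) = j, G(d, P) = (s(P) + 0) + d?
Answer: 9025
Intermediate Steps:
s(L) = 2*L
G(d, P) = d + 2*P (G(d, P) = (2*P + 0) + d = 2*P + d = d + 2*P)
O = -2 (O = -4/(2 + 2*((-3 + 3)/(5 + 4))) = -4/(2 + 2*(0/9)) = -4/(2 + 2*(0*(1/9))) = -4/(2 + 2*0) = -4/(2 + 0) = -4/2 = -4*1/2 = -2)
(97 + O)**2 = (97 - 2)**2 = 95**2 = 9025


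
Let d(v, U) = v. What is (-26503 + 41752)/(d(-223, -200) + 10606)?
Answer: 5083/3461 ≈ 1.4687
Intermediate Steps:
(-26503 + 41752)/(d(-223, -200) + 10606) = (-26503 + 41752)/(-223 + 10606) = 15249/10383 = 15249*(1/10383) = 5083/3461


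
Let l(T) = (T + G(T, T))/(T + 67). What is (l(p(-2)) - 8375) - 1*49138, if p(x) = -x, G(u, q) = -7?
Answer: -3968402/69 ≈ -57513.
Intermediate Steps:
l(T) = (-7 + T)/(67 + T) (l(T) = (T - 7)/(T + 67) = (-7 + T)/(67 + T))
(l(p(-2)) - 8375) - 1*49138 = ((-7 - 1*(-2))/(67 - 1*(-2)) - 8375) - 1*49138 = ((-7 + 2)/(67 + 2) - 8375) - 49138 = (-5/69 - 8375) - 49138 = -577880/69 - 49138 = -3968402/69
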